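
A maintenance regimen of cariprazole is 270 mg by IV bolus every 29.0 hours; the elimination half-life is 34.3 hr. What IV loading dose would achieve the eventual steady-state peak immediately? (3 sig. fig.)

609 mg

k = ln 2 / 34.3 = 0.02021 hr⁻¹
Accumulation ratio R = 1 / (1 − e^(−kτ)) = 1 / (1 − e^(−0.02021×29.0)) = 1 / (1 − 0.5565) = 2.255
Loading dose = maintenance dose × R = 270 × 2.255 ≈ 609 mg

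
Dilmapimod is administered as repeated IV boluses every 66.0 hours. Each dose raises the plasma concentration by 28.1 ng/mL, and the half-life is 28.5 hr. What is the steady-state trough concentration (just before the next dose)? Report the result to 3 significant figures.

7.06 ng/mL

k = ln 2 / 28.5 = 0.02432 hr⁻¹
Fraction remaining after one interval: e^(−kτ) = e^(−0.02432 × 66.0) = 0.2009
R = 1 / (1 − 0.2009) = 1.251
Css,max = 28.1 × 1.251 = 35.16 ng/mL
Css,min = Css,max × e^(−kτ) = 35.16 × 0.2009 ≈ 7.06 ng/mL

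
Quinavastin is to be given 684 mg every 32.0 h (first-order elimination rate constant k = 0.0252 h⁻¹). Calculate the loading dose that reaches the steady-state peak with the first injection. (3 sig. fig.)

Accumulation ratio R = 1 / (1 − e^(−kτ)) = 1 / (1 − e^(−0.02520×32.0)) = 1 / (1 − 0.4465) = 1.807
Loading dose = maintenance dose × R = 684 × 1.807 ≈ 1240 mg

1240 mg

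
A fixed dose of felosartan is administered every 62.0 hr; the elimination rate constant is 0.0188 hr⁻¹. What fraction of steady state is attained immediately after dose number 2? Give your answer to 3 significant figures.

0.903

f_n = 1 − e^(−nkτ) = 1 − e^(−2 × 0.01880 × 62.0) = 1 − e^(−2.331) = 1 − 0.09718 ≈ 0.903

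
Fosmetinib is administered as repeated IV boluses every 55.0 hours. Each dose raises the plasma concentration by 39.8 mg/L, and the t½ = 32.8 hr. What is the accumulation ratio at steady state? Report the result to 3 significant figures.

k = ln 2 / 32.8 = 0.02113 hr⁻¹
Fraction remaining after one interval: e^(−kτ) = e^(−0.02113 × 55.0) = 0.3128
R = 1 / (1 − 0.3128) = 1 / 0.6872 ≈ 1.46

1.46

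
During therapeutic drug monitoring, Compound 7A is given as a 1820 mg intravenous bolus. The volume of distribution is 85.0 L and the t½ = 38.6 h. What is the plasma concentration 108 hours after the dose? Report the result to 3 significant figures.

3.08 µg/mL

C₀ = dose / V = 1820 / 85.0 = 21.41 µg/mL
k = ln 2 / 38.6 = 0.01796 h⁻¹
C(t) = C₀ e^(−kt) = 21.41 × e^(−0.01796 × 108) = 21.41 × e^(−1.939) = 21.41 × 0.1438 ≈ 3.08 µg/mL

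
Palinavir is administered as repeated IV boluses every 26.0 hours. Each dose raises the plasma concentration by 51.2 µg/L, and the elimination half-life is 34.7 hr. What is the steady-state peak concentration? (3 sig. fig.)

126 µg/L

k = ln 2 / 34.7 = 0.01998 hr⁻¹
Fraction remaining after one interval: e^(−kτ) = e^(−0.01998 × 26.0) = 0.5949
R = 1 / (1 − 0.5949) = 2.469
Css,max = 51.2 × 2.469 ≈ 126 µg/L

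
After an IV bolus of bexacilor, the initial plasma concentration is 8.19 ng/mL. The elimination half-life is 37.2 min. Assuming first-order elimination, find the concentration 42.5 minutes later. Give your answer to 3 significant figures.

k = ln 2 / 37.2 = 0.01863 min⁻¹
42.5 min is 1.142 half-lives, so C = 8.19 × (1/2)^1.142 = 8.19 × 0.4530 ≈ 3.71 ng/mL

3.71 ng/mL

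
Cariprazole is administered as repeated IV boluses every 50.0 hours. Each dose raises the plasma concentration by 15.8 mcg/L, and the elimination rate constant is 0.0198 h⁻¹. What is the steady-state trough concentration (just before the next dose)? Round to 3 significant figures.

9.34 mcg/L

Fraction remaining after one interval: e^(−kτ) = e^(−0.01980 × 50.0) = 0.3716
R = 1 / (1 − 0.3716) = 1.591
Css,max = 15.8 × 1.591 = 25.14 mcg/L
Css,min = Css,max × e^(−kτ) = 25.14 × 0.3716 ≈ 9.34 mcg/L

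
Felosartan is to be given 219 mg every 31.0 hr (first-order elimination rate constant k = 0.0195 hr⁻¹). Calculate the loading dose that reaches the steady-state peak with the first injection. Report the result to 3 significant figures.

483 mg

Accumulation ratio R = 1 / (1 − e^(−kτ)) = 1 / (1 − e^(−0.01950×31.0)) = 1 / (1 − 0.5463) = 2.204
Loading dose = maintenance dose × R = 219 × 2.204 ≈ 483 mg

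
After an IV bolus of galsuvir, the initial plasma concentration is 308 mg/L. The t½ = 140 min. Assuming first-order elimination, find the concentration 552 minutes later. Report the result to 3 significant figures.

k = ln 2 / 140 = 0.004951 min⁻¹
552 min is 3.943 half-lives, so C = 308 × (1/2)^3.943 = 308 × 0.06503 ≈ 20.0 mg/L

20.0 mg/L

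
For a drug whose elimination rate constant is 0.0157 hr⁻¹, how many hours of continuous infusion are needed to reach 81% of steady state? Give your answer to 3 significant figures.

106 hours

f = 1 − e^(−kt)  ⇒  t = −ln(1 − f) / k
t = −ln(1 − 0.81) / 0.01570 = 1.661 / 0.01570 ≈ 106 hours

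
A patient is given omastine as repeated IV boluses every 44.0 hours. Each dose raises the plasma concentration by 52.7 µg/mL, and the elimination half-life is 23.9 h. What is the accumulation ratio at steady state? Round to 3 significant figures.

k = ln 2 / 23.9 = 0.02900 h⁻¹
Fraction remaining after one interval: e^(−kτ) = e^(−0.02900 × 44.0) = 0.2791
R = 1 / (1 − 0.2791) = 1 / 0.7209 ≈ 1.39

1.39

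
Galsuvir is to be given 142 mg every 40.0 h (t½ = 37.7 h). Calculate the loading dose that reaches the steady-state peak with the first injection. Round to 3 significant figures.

k = ln 2 / 37.7 = 0.01839 h⁻¹
Accumulation ratio R = 1 / (1 − e^(−kτ)) = 1 / (1 − e^(−0.01839×40.0)) = 1 / (1 − 0.4793) = 1.920
Loading dose = maintenance dose × R = 142 × 1.920 ≈ 273 mg

273 mg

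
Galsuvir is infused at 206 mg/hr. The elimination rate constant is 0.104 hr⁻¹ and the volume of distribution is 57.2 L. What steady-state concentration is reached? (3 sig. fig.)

34.6 µg/mL

CL = k · V = 0.104 × 57.2 = 5.949 L/hr
Css = rate / CL = 206 / 5.949 ≈ 34.6 µg/mL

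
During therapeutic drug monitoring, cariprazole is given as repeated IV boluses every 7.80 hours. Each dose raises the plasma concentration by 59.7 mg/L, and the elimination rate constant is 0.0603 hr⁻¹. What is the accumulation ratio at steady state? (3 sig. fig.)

Fraction remaining after one interval: e^(−kτ) = e^(−0.06030 × 7.80) = 0.6248
R = 1 / (1 − 0.6248) = 1 / 0.3752 ≈ 2.67

2.67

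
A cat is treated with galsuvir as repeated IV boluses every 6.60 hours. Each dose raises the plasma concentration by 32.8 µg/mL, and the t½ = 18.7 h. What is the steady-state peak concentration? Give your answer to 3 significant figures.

k = ln 2 / 18.7 = 0.03707 h⁻¹
Fraction remaining after one interval: e^(−kτ) = e^(−0.03707 × 6.60) = 0.7830
R = 1 / (1 − 0.7830) = 4.608
Css,max = 32.8 × 4.608 ≈ 151 µg/mL

151 µg/mL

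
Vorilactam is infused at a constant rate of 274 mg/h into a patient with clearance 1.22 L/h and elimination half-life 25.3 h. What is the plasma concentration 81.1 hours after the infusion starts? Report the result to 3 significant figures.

200 mg/L

Css = rate / CL = 274 / 1.22 = 224.6 mg/L
k = ln 2 / 25.3 = 0.02740 h⁻¹
C(t) = Css (1 − e^(−kt)) = 224.6 × (1 − e^(−2.222)) = 224.6 × 0.8916 ≈ 200 mg/L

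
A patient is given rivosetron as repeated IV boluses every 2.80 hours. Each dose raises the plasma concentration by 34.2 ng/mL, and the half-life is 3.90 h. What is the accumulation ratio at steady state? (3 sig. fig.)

2.55

k = ln 2 / 3.90 = 0.1777 h⁻¹
Fraction remaining after one interval: e^(−kτ) = e^(−0.1777 × 2.80) = 0.6080
R = 1 / (1 − 0.6080) = 1 / 0.3920 ≈ 2.55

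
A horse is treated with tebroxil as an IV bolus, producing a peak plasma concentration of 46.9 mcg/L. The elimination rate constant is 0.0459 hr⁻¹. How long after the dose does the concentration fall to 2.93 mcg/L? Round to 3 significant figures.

60.4 hours

C(t) = C₀ e^(−kt)  ⇒  t = ln(C₀/C) / k
t = ln(46.9/2.93) / 0.04590 = 2.773 / 0.04590 ≈ 60.4 hours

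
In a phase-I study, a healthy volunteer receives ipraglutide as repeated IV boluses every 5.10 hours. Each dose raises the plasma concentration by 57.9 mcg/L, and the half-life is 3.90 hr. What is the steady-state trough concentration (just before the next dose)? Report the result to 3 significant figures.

39.2 mcg/L

k = ln 2 / 3.90 = 0.1777 hr⁻¹
Fraction remaining after one interval: e^(−kτ) = e^(−0.1777 × 5.10) = 0.4040
R = 1 / (1 − 0.4040) = 1.678
Css,max = 57.9 × 1.678 = 97.14 mcg/L
Css,min = Css,max × e^(−kτ) = 97.14 × 0.4040 ≈ 39.2 mcg/L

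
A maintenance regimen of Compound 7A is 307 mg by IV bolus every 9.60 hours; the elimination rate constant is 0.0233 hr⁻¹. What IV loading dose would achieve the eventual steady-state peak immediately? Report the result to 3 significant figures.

1530 mg

Accumulation ratio R = 1 / (1 − e^(−kτ)) = 1 / (1 − e^(−0.02330×9.60)) = 1 / (1 − 0.7996) = 4.989
Loading dose = maintenance dose × R = 307 × 4.989 ≈ 1530 mg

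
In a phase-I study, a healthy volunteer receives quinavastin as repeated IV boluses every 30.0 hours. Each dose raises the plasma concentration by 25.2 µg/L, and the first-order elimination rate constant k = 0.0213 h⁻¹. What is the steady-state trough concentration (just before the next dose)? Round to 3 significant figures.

Fraction remaining after one interval: e^(−kτ) = e^(−0.02130 × 30.0) = 0.5278
R = 1 / (1 − 0.5278) = 2.118
Css,max = 25.2 × 2.118 = 53.37 µg/L
Css,min = Css,max × e^(−kτ) = 53.37 × 0.5278 ≈ 28.2 µg/L

28.2 µg/L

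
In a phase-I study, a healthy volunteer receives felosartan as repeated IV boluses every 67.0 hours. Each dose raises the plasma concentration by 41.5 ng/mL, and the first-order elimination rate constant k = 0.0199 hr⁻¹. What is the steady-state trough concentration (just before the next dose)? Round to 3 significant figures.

14.9 ng/mL

Fraction remaining after one interval: e^(−kτ) = e^(−0.01990 × 67.0) = 0.2636
R = 1 / (1 − 0.2636) = 1.358
Css,max = 41.5 × 1.358 = 56.36 ng/mL
Css,min = Css,max × e^(−kτ) = 56.36 × 0.2636 ≈ 14.9 ng/mL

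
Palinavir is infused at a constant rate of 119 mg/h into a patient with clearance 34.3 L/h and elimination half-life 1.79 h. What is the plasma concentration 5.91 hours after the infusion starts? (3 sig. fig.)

3.12 mg/L

Css = rate / CL = 119 / 34.3 = 3.469 mg/L
k = ln 2 / 1.79 = 0.3872 h⁻¹
C(t) = Css (1 − e^(−kt)) = 3.469 × (1 − e^(−2.289)) = 3.469 × 0.8986 ≈ 3.12 mg/L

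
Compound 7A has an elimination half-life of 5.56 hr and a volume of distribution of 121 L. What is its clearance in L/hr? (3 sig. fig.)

15.1 L/hr

k = ln 2 / t½ = ln 2 / 5.56 = 0.1247 hr⁻¹
CL = k · V = 0.1247 × 121 ≈ 15.1 L/hr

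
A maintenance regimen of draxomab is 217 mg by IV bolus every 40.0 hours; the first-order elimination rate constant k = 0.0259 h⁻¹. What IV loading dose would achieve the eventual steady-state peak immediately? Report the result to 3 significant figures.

Accumulation ratio R = 1 / (1 − e^(−kτ)) = 1 / (1 − e^(−0.02590×40.0)) = 1 / (1 − 0.3549) = 1.550
Loading dose = maintenance dose × R = 217 × 1.550 ≈ 336 mg

336 mg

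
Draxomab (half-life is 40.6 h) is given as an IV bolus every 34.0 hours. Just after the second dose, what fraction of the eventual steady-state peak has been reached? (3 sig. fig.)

k = ln 2 / 40.6 = 0.01707 h⁻¹
f_n = 1 − e^(−nkτ) = 1 − e^(−2 × 0.01707 × 34.0) = 1 − e^(−1.161) = 1 − 0.3132 ≈ 0.687

0.687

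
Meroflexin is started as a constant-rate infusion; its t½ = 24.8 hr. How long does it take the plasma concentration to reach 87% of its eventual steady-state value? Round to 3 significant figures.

k = ln 2 / 24.8 = 0.02795 hr⁻¹
f = 1 − e^(−kt)  ⇒  t = −ln(1 − f) / k
t = −ln(1 − 0.87) / 0.02795 = 2.040 / 0.02795 ≈ 73.0 hours

73.0 hours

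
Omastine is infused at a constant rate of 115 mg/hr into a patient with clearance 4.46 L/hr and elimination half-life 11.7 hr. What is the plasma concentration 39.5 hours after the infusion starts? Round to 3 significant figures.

23.3 mg/L

Css = rate / CL = 115 / 4.46 = 25.78 mg/L
k = ln 2 / 11.7 = 0.05924 hr⁻¹
C(t) = Css (1 − e^(−kt)) = 25.78 × (1 − e^(−2.340)) = 25.78 × 0.9037 ≈ 23.3 mg/L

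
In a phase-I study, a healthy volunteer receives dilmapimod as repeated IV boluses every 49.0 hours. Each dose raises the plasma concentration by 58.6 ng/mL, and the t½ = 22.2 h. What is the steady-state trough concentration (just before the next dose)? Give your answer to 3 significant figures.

16.2 ng/mL

k = ln 2 / 22.2 = 0.03122 h⁻¹
Fraction remaining after one interval: e^(−kτ) = e^(−0.03122 × 49.0) = 0.2166
R = 1 / (1 − 0.2166) = 1.276
Css,max = 58.6 × 1.276 = 74.80 ng/mL
Css,min = Css,max × e^(−kτ) = 74.80 × 0.2166 ≈ 16.2 ng/mL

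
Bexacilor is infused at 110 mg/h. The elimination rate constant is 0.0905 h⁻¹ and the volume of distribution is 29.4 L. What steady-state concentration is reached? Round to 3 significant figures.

41.3 mg/L

CL = k · V = 0.0905 × 29.4 = 2.661 L/h
Css = rate / CL = 110 / 2.661 ≈ 41.3 mg/L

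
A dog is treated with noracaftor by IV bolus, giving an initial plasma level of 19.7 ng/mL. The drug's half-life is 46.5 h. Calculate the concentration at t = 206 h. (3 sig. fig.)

k = ln 2 / 46.5 = 0.01491 h⁻¹
206 h is 4.430 half-lives, so C = 19.7 × (1/2)^4.430 = 19.7 × 0.04639 ≈ 0.914 ng/mL

0.914 ng/mL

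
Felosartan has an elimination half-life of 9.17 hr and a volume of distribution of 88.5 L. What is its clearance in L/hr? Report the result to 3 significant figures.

6.69 L/hr

k = ln 2 / t½ = ln 2 / 9.17 = 0.07559 hr⁻¹
CL = k · V = 0.07559 × 88.5 ≈ 6.69 L/hr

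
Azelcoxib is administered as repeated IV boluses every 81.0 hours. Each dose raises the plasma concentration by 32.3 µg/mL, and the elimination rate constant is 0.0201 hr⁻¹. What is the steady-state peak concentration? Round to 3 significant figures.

40.2 µg/mL

Fraction remaining after one interval: e^(−kτ) = e^(−0.02010 × 81.0) = 0.1963
R = 1 / (1 − 0.1963) = 1.244
Css,max = 32.3 × 1.244 ≈ 40.2 µg/mL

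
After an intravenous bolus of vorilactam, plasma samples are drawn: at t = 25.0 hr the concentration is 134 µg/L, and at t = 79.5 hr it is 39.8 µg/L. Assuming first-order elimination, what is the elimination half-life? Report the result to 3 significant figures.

31.1 hours

k = ln(C₁/C₂) / (t₂ − t₁) = ln(134/39.8) / (79.5 − 25.0)
  = 1.214 / 54.50 = 0.02227 hr⁻¹
t½ = ln 2 / k = ln 2 / 0.02227 ≈ 31.1 hours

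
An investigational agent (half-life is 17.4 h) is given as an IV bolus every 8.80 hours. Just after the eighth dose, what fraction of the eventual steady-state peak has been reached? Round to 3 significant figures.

k = ln 2 / 17.4 = 0.03984 h⁻¹
f_n = 1 − e^(−nkτ) = 1 − e^(−8 × 0.03984 × 8.80) = 1 − e^(−2.804) = 1 − 0.06054 ≈ 0.939

0.939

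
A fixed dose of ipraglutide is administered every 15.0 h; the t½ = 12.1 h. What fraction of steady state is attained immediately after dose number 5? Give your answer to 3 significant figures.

k = ln 2 / 12.1 = 0.05728 h⁻¹
f_n = 1 − e^(−nkτ) = 1 − e^(−5 × 0.05728 × 15.0) = 1 − e^(−4.296) = 1 − 0.01362 ≈ 0.986

0.986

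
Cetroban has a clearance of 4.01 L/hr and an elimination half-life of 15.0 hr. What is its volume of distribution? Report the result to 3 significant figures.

k = ln 2 / t½ = ln 2 / 15.0 = 0.04621 hr⁻¹
V = CL / k = 4.01 / 0.04621 ≈ 86.8 L

86.8 L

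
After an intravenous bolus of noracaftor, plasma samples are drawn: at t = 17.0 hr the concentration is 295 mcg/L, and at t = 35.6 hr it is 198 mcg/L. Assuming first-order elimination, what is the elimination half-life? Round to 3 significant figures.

32.3 hours

k = ln(C₁/C₂) / (t₂ − t₁) = ln(295/198) / (35.6 − 17.0)
  = 0.3987 / 18.60 = 0.02144 hr⁻¹
t½ = ln 2 / k = ln 2 / 0.02144 ≈ 32.3 hours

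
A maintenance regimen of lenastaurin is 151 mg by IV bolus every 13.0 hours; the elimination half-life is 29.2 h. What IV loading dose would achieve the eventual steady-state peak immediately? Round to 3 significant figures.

569 mg

k = ln 2 / 29.2 = 0.02374 h⁻¹
Accumulation ratio R = 1 / (1 − e^(−kτ)) = 1 / (1 − e^(−0.02374×13.0)) = 1 / (1 − 0.7345) = 3.766
Loading dose = maintenance dose × R = 151 × 3.766 ≈ 569 mg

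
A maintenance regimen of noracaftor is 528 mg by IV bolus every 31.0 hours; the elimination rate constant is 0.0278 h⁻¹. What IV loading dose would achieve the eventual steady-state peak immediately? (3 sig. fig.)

914 mg

Accumulation ratio R = 1 / (1 − e^(−kτ)) = 1 / (1 − e^(−0.02780×31.0)) = 1 / (1 − 0.4224) = 1.731
Loading dose = maintenance dose × R = 528 × 1.731 ≈ 914 mg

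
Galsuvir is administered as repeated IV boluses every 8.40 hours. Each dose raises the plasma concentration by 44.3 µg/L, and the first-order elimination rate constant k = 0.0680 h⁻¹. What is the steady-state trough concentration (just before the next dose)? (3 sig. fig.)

Fraction remaining after one interval: e^(−kτ) = e^(−0.06800 × 8.40) = 0.5648
R = 1 / (1 − 0.5648) = 2.298
Css,max = 44.3 × 2.298 = 101.8 µg/L
Css,min = Css,max × e^(−kτ) = 101.8 × 0.5648 ≈ 57.5 µg/L

57.5 µg/L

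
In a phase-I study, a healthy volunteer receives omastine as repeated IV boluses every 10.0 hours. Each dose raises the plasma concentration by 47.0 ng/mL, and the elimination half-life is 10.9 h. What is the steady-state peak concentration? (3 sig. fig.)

k = ln 2 / 10.9 = 0.06359 h⁻¹
Fraction remaining after one interval: e^(−kτ) = e^(−0.06359 × 10.0) = 0.5295
R = 1 / (1 − 0.5295) = 2.125
Css,max = 47.0 × 2.125 ≈ 99.9 ng/mL

99.9 ng/mL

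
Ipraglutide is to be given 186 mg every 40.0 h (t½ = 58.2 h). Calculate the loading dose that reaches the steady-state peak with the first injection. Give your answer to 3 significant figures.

491 mg

k = ln 2 / 58.2 = 0.01191 h⁻¹
Accumulation ratio R = 1 / (1 − e^(−kτ)) = 1 / (1 − e^(−0.01191×40.0)) = 1 / (1 − 0.6210) = 2.639
Loading dose = maintenance dose × R = 186 × 2.639 ≈ 491 mg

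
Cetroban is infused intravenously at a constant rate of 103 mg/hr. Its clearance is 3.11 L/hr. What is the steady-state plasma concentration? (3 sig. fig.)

Css = infusion rate / CL = 103 / 3.11 ≈ 33.1 mg/L

33.1 mg/L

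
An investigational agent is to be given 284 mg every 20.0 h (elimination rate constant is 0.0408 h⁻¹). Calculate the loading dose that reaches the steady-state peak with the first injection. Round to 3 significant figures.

Accumulation ratio R = 1 / (1 − e^(−kτ)) = 1 / (1 − e^(−0.04080×20.0)) = 1 / (1 − 0.4422) = 1.793
Loading dose = maintenance dose × R = 284 × 1.793 ≈ 509 mg

509 mg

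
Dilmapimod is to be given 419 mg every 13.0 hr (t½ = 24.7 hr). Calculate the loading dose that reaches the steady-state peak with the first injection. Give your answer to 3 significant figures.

k = ln 2 / 24.7 = 0.02806 hr⁻¹
Accumulation ratio R = 1 / (1 − e^(−kτ)) = 1 / (1 − e^(−0.02806×13.0)) = 1 / (1 − 0.6943) = 3.271
Loading dose = maintenance dose × R = 419 × 3.271 ≈ 1370 mg

1370 mg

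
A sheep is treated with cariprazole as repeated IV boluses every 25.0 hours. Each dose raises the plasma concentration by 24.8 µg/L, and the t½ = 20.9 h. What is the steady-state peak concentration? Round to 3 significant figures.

44.0 µg/L

k = ln 2 / 20.9 = 0.03316 h⁻¹
Fraction remaining after one interval: e^(−kτ) = e^(−0.03316 × 25.0) = 0.4364
R = 1 / (1 − 0.4364) = 1.774
Css,max = 24.8 × 1.774 ≈ 44.0 µg/L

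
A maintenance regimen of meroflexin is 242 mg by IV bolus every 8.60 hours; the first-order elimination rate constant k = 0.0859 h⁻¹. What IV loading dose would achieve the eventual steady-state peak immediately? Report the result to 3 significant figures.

463 mg

Accumulation ratio R = 1 / (1 − e^(−kτ)) = 1 / (1 − e^(−0.08590×8.60)) = 1 / (1 − 0.4777) = 1.915
Loading dose = maintenance dose × R = 242 × 1.915 ≈ 463 mg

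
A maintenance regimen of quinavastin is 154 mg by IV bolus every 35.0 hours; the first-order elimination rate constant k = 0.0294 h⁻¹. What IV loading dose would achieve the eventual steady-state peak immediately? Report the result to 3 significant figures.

Accumulation ratio R = 1 / (1 − e^(−kτ)) = 1 / (1 − e^(−0.02940×35.0)) = 1 / (1 − 0.3574) = 1.556
Loading dose = maintenance dose × R = 154 × 1.556 ≈ 240 mg

240 mg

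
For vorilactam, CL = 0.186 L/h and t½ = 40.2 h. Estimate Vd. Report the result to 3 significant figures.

k = ln 2 / t½ = ln 2 / 40.2 = 0.01724 h⁻¹
V = CL / k = 0.186 / 0.01724 ≈ 10.8 L

10.8 L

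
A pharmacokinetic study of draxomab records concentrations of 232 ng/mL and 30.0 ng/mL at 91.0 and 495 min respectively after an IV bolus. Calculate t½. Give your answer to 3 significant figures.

137 minutes

k = ln(C₁/C₂) / (t₂ − t₁) = ln(232/30.0) / (495 − 91.0)
  = 2.046 / 404.0 = 0.005063 min⁻¹
t½ = ln 2 / k = ln 2 / 0.005063 ≈ 137 minutes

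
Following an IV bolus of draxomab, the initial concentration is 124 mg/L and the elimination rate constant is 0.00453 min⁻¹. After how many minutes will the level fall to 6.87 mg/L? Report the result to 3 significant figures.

C(t) = C₀ e^(−kt)  ⇒  t = ln(C₀/C) / k
t = ln(124/6.87) / 0.004530 = 2.893 / 0.004530 ≈ 639 minutes

639 minutes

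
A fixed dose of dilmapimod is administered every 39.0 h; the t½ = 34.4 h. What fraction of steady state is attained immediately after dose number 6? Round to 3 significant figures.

0.991

k = ln 2 / 34.4 = 0.02015 h⁻¹
f_n = 1 − e^(−nkτ) = 1 − e^(−6 × 0.02015 × 39.0) = 1 − e^(−4.715) = 1 − 0.008960 ≈ 0.991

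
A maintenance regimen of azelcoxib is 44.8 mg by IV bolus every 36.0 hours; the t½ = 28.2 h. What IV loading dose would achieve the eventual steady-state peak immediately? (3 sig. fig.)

76.3 mg

k = ln 2 / 28.2 = 0.02458 h⁻¹
Accumulation ratio R = 1 / (1 − e^(−kτ)) = 1 / (1 − e^(−0.02458×36.0)) = 1 / (1 − 0.4128) = 1.703
Loading dose = maintenance dose × R = 44.8 × 1.703 ≈ 76.3 mg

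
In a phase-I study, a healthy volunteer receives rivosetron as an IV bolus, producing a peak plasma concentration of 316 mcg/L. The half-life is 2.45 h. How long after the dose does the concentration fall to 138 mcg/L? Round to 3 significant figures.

2.93 hours

k = ln 2 / 2.45 = 0.2829 h⁻¹
C(t) = C₀ e^(−kt)  ⇒  t = ln(C₀/C) / k
t = ln(316/138) / 0.2829 = 0.8285 / 0.2829 ≈ 2.93 hours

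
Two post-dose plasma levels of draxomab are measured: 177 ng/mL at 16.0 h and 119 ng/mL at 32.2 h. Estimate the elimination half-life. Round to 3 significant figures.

28.3 hours

k = ln(C₁/C₂) / (t₂ − t₁) = ln(177/119) / (32.2 − 16.0)
  = 0.3970 / 16.20 = 0.02451 h⁻¹
t½ = ln 2 / k = ln 2 / 0.02451 ≈ 28.3 hours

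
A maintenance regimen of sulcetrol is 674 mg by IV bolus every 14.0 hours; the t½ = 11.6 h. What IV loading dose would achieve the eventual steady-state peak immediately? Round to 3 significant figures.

k = ln 2 / 11.6 = 0.05975 h⁻¹
Accumulation ratio R = 1 / (1 − e^(−kτ)) = 1 / (1 − e^(−0.05975×14.0)) = 1 / (1 − 0.4332) = 1.764
Loading dose = maintenance dose × R = 674 × 1.764 ≈ 1190 mg

1190 mg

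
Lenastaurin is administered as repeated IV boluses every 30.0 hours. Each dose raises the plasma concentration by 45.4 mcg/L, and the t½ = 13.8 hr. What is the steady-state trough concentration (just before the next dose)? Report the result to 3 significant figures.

12.9 mcg/L

k = ln 2 / 13.8 = 0.05023 hr⁻¹
Fraction remaining after one interval: e^(−kτ) = e^(−0.05023 × 30.0) = 0.2216
R = 1 / (1 − 0.2216) = 1.285
Css,max = 45.4 × 1.285 = 58.33 mcg/L
Css,min = Css,max × e^(−kτ) = 58.33 × 0.2216 ≈ 12.9 mcg/L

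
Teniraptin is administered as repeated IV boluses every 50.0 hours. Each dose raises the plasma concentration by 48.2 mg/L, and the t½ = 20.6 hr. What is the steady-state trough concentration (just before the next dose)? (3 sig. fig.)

k = ln 2 / 20.6 = 0.03365 hr⁻¹
Fraction remaining after one interval: e^(−kτ) = e^(−0.03365 × 50.0) = 0.1859
R = 1 / (1 − 0.1859) = 1.228
Css,max = 48.2 × 1.228 = 59.21 mg/L
Css,min = Css,max × e^(−kτ) = 59.21 × 0.1859 ≈ 11.0 mg/L

11.0 mg/L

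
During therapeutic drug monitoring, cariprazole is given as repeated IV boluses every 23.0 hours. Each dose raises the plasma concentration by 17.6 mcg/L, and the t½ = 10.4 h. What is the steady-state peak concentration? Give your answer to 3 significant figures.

k = ln 2 / 10.4 = 0.06665 h⁻¹
Fraction remaining after one interval: e^(−kτ) = e^(−0.06665 × 23.0) = 0.2159
R = 1 / (1 − 0.2159) = 1.275
Css,max = 17.6 × 1.275 ≈ 22.4 mcg/L

22.4 mcg/L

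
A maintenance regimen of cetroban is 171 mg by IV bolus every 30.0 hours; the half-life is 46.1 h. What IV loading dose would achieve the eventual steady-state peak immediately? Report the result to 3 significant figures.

471 mg

k = ln 2 / 46.1 = 0.01504 h⁻¹
Accumulation ratio R = 1 / (1 − e^(−kτ)) = 1 / (1 − e^(−0.01504×30.0)) = 1 / (1 − 0.6369) = 2.754
Loading dose = maintenance dose × R = 171 × 2.754 ≈ 471 mg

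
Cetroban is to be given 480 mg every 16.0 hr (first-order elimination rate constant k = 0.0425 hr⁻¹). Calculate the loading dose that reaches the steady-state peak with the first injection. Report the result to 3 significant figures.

Accumulation ratio R = 1 / (1 − e^(−kτ)) = 1 / (1 − e^(−0.04250×16.0)) = 1 / (1 − 0.5066) = 2.027
Loading dose = maintenance dose × R = 480 × 2.027 ≈ 973 mg

973 mg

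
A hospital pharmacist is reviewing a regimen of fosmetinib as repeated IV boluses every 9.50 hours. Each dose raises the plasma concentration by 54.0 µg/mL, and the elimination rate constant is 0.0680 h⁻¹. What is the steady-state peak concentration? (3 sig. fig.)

Fraction remaining after one interval: e^(−kτ) = e^(−0.06800 × 9.50) = 0.5241
R = 1 / (1 − 0.5241) = 2.101
Css,max = 54.0 × 2.101 ≈ 113 µg/mL

113 µg/mL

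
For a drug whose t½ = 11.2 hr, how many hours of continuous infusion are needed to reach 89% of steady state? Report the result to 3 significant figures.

35.7 hours

k = ln 2 / 11.2 = 0.06189 hr⁻¹
f = 1 − e^(−kt)  ⇒  t = −ln(1 − f) / k
t = −ln(1 − 0.89) / 0.06189 = 2.207 / 0.06189 ≈ 35.7 hours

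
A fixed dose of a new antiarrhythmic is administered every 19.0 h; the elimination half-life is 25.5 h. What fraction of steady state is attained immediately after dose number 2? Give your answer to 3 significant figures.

k = ln 2 / 25.5 = 0.02718 h⁻¹
f_n = 1 − e^(−nkτ) = 1 − e^(−2 × 0.02718 × 19.0) = 1 − e^(−1.033) = 1 − 0.3560 ≈ 0.644

0.644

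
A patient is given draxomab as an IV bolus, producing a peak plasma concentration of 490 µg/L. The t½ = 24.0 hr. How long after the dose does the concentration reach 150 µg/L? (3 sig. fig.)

41.0 hours

k = ln 2 / 24.0 = 0.02888 hr⁻¹
C(t) = C₀ e^(−kt)  ⇒  t = ln(C₀/C) / k
t = ln(490/150) / 0.02888 = 1.184 / 0.02888 ≈ 41.0 hours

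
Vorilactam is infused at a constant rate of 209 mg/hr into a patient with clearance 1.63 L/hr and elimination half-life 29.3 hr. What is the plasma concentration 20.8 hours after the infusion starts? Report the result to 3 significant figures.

Css = rate / CL = 209 / 1.63 = 128.2 mg/L
k = ln 2 / 29.3 = 0.02366 hr⁻¹
C(t) = Css (1 − e^(−kt)) = 128.2 × (1 − e^(−0.4921)) = 128.2 × 0.3886 ≈ 49.8 mg/L

49.8 mg/L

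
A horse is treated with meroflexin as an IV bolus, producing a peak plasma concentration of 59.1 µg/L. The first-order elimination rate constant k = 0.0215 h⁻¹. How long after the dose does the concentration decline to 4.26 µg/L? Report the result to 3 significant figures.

122 hours

C(t) = C₀ e^(−kt)  ⇒  t = ln(C₀/C) / k
t = ln(59.1/4.26) / 0.02150 = 2.630 / 0.02150 ≈ 122 hours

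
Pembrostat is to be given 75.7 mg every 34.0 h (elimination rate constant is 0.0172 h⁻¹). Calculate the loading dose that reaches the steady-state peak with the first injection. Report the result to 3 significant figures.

Accumulation ratio R = 1 / (1 − e^(−kτ)) = 1 / (1 − e^(−0.01720×34.0)) = 1 / (1 − 0.5572) = 2.258
Loading dose = maintenance dose × R = 75.7 × 2.258 ≈ 171 mg

171 mg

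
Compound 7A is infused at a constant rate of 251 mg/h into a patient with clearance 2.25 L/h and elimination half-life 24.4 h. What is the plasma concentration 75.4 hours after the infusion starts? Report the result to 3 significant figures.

98.5 µg/mL

Css = rate / CL = 251 / 2.25 = 111.6 µg/mL
k = ln 2 / 24.4 = 0.02841 h⁻¹
C(t) = Css (1 − e^(−kt)) = 111.6 × (1 − e^(−2.142)) = 111.6 × 0.8826 ≈ 98.5 µg/mL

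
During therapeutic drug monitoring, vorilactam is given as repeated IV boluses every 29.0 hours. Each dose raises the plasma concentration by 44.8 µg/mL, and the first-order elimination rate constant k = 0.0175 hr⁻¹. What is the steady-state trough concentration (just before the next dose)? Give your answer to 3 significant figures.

Fraction remaining after one interval: e^(−kτ) = e^(−0.01750 × 29.0) = 0.6020
R = 1 / (1 − 0.6020) = 2.513
Css,max = 44.8 × 2.513 = 112.6 µg/mL
Css,min = Css,max × e^(−kτ) = 112.6 × 0.6020 ≈ 67.8 µg/mL

67.8 µg/mL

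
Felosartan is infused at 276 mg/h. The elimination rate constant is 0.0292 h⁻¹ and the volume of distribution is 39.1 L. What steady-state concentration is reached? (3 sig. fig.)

CL = k · V = 0.0292 × 39.1 = 1.142 L/h
Css = rate / CL = 276 / 1.142 ≈ 242 mg/L

242 mg/L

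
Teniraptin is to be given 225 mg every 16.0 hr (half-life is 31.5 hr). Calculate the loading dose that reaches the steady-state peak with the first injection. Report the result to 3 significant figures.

k = ln 2 / 31.5 = 0.02200 hr⁻¹
Accumulation ratio R = 1 / (1 − e^(−kτ)) = 1 / (1 − e^(−0.02200×16.0)) = 1 / (1 − 0.7032) = 3.370
Loading dose = maintenance dose × R = 225 × 3.370 ≈ 758 mg

758 mg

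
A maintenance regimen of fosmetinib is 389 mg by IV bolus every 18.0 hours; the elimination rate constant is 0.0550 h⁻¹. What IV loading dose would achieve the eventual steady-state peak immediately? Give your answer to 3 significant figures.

Accumulation ratio R = 1 / (1 − e^(−kτ)) = 1 / (1 − e^(−0.05500×18.0)) = 1 / (1 − 0.3716) = 1.591
Loading dose = maintenance dose × R = 389 × 1.591 ≈ 619 mg

619 mg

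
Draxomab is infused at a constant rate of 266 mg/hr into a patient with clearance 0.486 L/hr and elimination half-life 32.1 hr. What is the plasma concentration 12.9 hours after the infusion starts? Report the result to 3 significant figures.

133 mg/L

Css = rate / CL = 266 / 0.486 = 547.3 mg/L
k = ln 2 / 32.1 = 0.02159 hr⁻¹
C(t) = Css (1 − e^(−kt)) = 547.3 × (1 − e^(−0.2786)) = 547.3 × 0.2431 ≈ 133 mg/L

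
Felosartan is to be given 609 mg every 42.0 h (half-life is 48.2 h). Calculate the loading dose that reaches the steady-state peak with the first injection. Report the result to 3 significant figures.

1340 mg

k = ln 2 / 48.2 = 0.01438 h⁻¹
Accumulation ratio R = 1 / (1 − e^(−kτ)) = 1 / (1 − e^(−0.01438×42.0)) = 1 / (1 − 0.5466) = 2.206
Loading dose = maintenance dose × R = 609 × 2.206 ≈ 1340 mg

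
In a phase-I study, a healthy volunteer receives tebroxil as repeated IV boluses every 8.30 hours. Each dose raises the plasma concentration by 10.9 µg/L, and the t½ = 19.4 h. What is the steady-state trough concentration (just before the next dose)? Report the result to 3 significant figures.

31.6 µg/L

k = ln 2 / 19.4 = 0.03573 h⁻¹
Fraction remaining after one interval: e^(−kτ) = e^(−0.03573 × 8.30) = 0.7434
R = 1 / (1 − 0.7434) = 3.897
Css,max = 10.9 × 3.897 = 42.47 µg/L
Css,min = Css,max × e^(−kτ) = 42.47 × 0.7434 ≈ 31.6 µg/L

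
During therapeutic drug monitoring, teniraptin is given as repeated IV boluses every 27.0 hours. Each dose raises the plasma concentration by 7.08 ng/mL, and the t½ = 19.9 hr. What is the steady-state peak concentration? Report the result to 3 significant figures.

11.6 ng/mL

k = ln 2 / 19.9 = 0.03483 hr⁻¹
Fraction remaining after one interval: e^(−kτ) = e^(−0.03483 × 27.0) = 0.3905
R = 1 / (1 − 0.3905) = 1.641
Css,max = 7.08 × 1.641 ≈ 11.6 ng/mL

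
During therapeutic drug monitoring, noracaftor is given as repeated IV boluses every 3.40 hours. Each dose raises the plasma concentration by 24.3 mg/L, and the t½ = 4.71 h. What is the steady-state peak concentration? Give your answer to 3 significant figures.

61.7 mg/L

k = ln 2 / 4.71 = 0.1472 h⁻¹
Fraction remaining after one interval: e^(−kτ) = e^(−0.1472 × 3.40) = 0.6063
R = 1 / (1 − 0.6063) = 2.540
Css,max = 24.3 × 2.540 ≈ 61.7 mg/L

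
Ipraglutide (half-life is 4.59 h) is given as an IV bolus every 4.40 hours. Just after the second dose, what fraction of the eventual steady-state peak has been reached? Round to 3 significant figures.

k = ln 2 / 4.59 = 0.1510 h⁻¹
f_n = 1 − e^(−nkτ) = 1 − e^(−2 × 0.1510 × 4.40) = 1 − e^(−1.329) = 1 − 0.2648 ≈ 0.735

0.735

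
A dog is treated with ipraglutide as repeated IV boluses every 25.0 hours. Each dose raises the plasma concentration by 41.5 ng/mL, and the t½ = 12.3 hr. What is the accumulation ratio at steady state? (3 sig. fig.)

1.32

k = ln 2 / 12.3 = 0.05635 hr⁻¹
Fraction remaining after one interval: e^(−kτ) = e^(−0.05635 × 25.0) = 0.2444
R = 1 / (1 − 0.2444) = 1 / 0.7556 ≈ 1.32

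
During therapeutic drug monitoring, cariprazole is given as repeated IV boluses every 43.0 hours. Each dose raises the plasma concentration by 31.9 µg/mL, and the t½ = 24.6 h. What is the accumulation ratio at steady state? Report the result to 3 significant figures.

1.42

k = ln 2 / 24.6 = 0.02818 h⁻¹
Fraction remaining after one interval: e^(−kτ) = e^(−0.02818 × 43.0) = 0.2977
R = 1 / (1 − 0.2977) = 1 / 0.7023 ≈ 1.42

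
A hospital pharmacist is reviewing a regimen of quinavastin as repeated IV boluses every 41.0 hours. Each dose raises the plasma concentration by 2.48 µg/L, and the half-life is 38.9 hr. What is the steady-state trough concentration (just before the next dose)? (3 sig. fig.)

k = ln 2 / 38.9 = 0.01782 hr⁻¹
Fraction remaining after one interval: e^(−kτ) = e^(−0.01782 × 41.0) = 0.4816
R = 1 / (1 − 0.4816) = 1.929
Css,max = 2.48 × 1.929 = 4.784 µg/L
Css,min = Css,max × e^(−kτ) = 4.784 × 0.4816 ≈ 2.30 µg/L

2.30 µg/L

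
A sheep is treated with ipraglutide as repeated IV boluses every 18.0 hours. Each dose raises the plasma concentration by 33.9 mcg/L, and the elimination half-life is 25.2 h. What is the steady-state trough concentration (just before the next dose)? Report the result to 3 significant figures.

52.9 mcg/L

k = ln 2 / 25.2 = 0.02751 h⁻¹
Fraction remaining after one interval: e^(−kτ) = e^(−0.02751 × 18.0) = 0.6095
R = 1 / (1 − 0.6095) = 2.561
Css,max = 33.9 × 2.561 = 86.81 mcg/L
Css,min = Css,max × e^(−kτ) = 86.81 × 0.6095 ≈ 52.9 mcg/L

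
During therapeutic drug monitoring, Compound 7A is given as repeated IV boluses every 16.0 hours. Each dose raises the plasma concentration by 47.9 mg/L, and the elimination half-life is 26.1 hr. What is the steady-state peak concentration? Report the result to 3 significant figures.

138 mg/L

k = ln 2 / 26.1 = 0.02656 hr⁻¹
Fraction remaining after one interval: e^(−kτ) = e^(−0.02656 × 16.0) = 0.6538
R = 1 / (1 − 0.6538) = 2.889
Css,max = 47.9 × 2.889 ≈ 138 mg/L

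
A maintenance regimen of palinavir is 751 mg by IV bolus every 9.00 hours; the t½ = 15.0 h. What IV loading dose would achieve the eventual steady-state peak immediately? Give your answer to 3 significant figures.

k = ln 2 / 15.0 = 0.04621 h⁻¹
Accumulation ratio R = 1 / (1 − e^(−kτ)) = 1 / (1 − e^(−0.04621×9.00)) = 1 / (1 − 0.6598) = 2.939
Loading dose = maintenance dose × R = 751 × 2.939 ≈ 2210 mg

2210 mg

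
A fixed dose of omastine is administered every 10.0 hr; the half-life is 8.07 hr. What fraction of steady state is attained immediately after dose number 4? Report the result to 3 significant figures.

0.968

k = ln 2 / 8.07 = 0.08589 hr⁻¹
f_n = 1 − e^(−nkτ) = 1 − e^(−4 × 0.08589 × 10.0) = 1 − e^(−3.436) = 1 − 0.03220 ≈ 0.968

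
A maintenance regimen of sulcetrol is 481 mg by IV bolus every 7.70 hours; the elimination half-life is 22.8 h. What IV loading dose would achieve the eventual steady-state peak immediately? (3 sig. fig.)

k = ln 2 / 22.8 = 0.03040 h⁻¹
Accumulation ratio R = 1 / (1 − e^(−kτ)) = 1 / (1 − e^(−0.03040×7.70)) = 1 / (1 − 0.7913) = 4.791
Loading dose = maintenance dose × R = 481 × 4.791 ≈ 2300 mg

2300 mg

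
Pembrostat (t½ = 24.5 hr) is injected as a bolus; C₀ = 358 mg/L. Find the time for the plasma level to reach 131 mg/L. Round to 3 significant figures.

35.5 hours

k = ln 2 / 24.5 = 0.02829 hr⁻¹
C(t) = C₀ e^(−kt)  ⇒  t = ln(C₀/C) / k
t = ln(358/131) / 0.02829 = 1.005 / 0.02829 ≈ 35.5 hours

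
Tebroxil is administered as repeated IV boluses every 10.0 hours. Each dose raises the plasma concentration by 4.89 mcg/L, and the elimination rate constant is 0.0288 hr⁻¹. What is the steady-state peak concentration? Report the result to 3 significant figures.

19.5 mcg/L

Fraction remaining after one interval: e^(−kτ) = e^(−0.02880 × 10.0) = 0.7498
R = 1 / (1 − 0.7498) = 3.996
Css,max = 4.89 × 3.996 ≈ 19.5 mcg/L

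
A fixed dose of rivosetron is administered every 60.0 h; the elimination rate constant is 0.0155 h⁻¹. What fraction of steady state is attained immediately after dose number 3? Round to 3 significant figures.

f_n = 1 − e^(−nkτ) = 1 − e^(−3 × 0.01550 × 60.0) = 1 − e^(−2.790) = 1 − 0.06142 ≈ 0.939

0.939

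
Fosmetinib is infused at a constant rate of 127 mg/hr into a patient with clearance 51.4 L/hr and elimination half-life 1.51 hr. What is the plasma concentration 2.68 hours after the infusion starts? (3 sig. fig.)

Css = rate / CL = 127 / 51.4 = 2.471 µg/mL
k = ln 2 / 1.51 = 0.4590 hr⁻¹
C(t) = Css (1 − e^(−kt)) = 2.471 × (1 − e^(−1.230)) = 2.471 × 0.7078 ≈ 1.75 µg/mL

1.75 µg/mL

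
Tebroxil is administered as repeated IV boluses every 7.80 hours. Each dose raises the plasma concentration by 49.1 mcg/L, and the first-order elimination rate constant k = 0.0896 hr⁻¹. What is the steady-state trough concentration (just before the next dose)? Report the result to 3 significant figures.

48.5 mcg/L

Fraction remaining after one interval: e^(−kτ) = e^(−0.08960 × 7.80) = 0.4971
R = 1 / (1 − 0.4971) = 1.989
Css,max = 49.1 × 1.989 = 97.64 mcg/L
Css,min = Css,max × e^(−kτ) = 97.64 × 0.4971 ≈ 48.5 mcg/L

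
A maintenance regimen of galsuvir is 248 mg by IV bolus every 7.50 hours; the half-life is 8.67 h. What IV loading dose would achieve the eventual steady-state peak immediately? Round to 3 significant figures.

550 mg

k = ln 2 / 8.67 = 0.07995 h⁻¹
Accumulation ratio R = 1 / (1 − e^(−kτ)) = 1 / (1 − e^(−0.07995×7.50)) = 1 / (1 − 0.5490) = 2.217
Loading dose = maintenance dose × R = 248 × 2.217 ≈ 550 mg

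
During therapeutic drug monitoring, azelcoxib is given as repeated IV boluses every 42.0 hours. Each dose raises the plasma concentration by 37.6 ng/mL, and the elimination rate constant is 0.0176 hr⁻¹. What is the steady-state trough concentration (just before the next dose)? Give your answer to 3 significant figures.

34.4 ng/mL

Fraction remaining after one interval: e^(−kτ) = e^(−0.01760 × 42.0) = 0.4775
R = 1 / (1 − 0.4775) = 1.914
Css,max = 37.6 × 1.914 = 71.96 ng/mL
Css,min = Css,max × e^(−kτ) = 71.96 × 0.4775 ≈ 34.4 ng/mL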